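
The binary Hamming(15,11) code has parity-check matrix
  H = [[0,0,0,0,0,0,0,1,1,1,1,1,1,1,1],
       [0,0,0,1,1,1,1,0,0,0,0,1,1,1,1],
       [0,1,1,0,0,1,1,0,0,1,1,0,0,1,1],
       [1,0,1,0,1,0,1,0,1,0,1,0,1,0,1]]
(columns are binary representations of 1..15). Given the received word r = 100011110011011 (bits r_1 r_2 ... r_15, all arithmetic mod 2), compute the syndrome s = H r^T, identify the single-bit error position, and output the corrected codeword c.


s = (1, 0, 1, 1)^T, error position = 11, corrected codeword c = 100011110001011

Compute s = H r^T mod 2 one row at a time:
  s_1 = 1 + 0 + 0 + 1 + 1 + 0 + 1 + 1 = 5 ≡ 1 (mod 2).
  s_2 = 0 + 1 + 1 + 1 + 1 + 0 + 1 + 1 = 6 ≡ 0 (mod 2).
  s_3 = 0 + 0 + 1 + 1 + 0 + 1 + 1 + 1 = 5 ≡ 1 (mod 2).
  s_4 = 1 + 0 + 1 + 1 + 0 + 1 + 0 + 1 = 5 ≡ 1 (mod 2).
s = (1, 0, 1, 1)^T — this equals column 11 of H (binary 1011), so error is at position 11.
Correct: flip bit 11 of r = 100011110011011 to get c = 100011110001011.


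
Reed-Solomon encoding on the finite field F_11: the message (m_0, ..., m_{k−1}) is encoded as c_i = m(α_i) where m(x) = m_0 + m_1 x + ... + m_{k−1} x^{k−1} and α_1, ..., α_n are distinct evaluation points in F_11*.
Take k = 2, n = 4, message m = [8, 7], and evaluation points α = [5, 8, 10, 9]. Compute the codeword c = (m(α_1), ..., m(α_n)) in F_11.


c = [10, 9, 1, 5]

Message polynomial: m(x) = 8 + 7·x (mod 11).
For each evaluation point α_i, compute m(α_i) mod 11:
  α_1 = 5: Horner steps 7 → 10, so m(5) = 10.
  α_2 = 8: Horner steps 7 → 9, so m(8) = 9.
  α_3 = 10: Horner steps 7 → 1, so m(10) = 1.
  α_4 = 9: Horner steps 7 → 5, so m(9) = 5.
Codeword c = [10, 9, 1, 5] ∈ F_11^4.


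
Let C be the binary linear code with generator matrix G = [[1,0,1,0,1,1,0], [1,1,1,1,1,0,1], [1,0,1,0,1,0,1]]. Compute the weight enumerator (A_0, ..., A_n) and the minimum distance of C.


Weight distribution: A_0 = 1, A_2 = 2, A_4 = 3, A_6 = 2. Minimum distance d = 2.

Enumerate all 2^3 = 8 messages m ∈ F_2^3.
For each, compute codeword c = mG in F_2^7, then tally its weight.
  m = 000 → c = 0000000, weight = 0.
  m = 100 → c = 1010110, weight = 4.
  m = 010 → c = 1111101, weight = 6.
  m = 110 → c = 0101011, weight = 4.
  m = 001 → c = 1010101, weight = 4.
  m = 101 → c = 0000011, weight = 2.
  m = 011 → c = 0101000, weight = 2.
  m = 111 → c = 1111110, weight = 6.
Tally weights:
  weight 0: 1 codewords.
  weight 2: 2 codewords.
  weight 4: 3 codewords.
  weight 6: 2 codewords.
Minimum distance d = smallest w > 0 with A_w > 0 = 2.
Sanity: Σ A_w = 8 = 2^3 = 8 ✓.


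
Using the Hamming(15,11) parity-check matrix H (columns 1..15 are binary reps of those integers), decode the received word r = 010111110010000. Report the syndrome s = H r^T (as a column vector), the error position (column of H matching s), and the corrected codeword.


s = (0, 0, 0, 1)^T, error position = 1, corrected codeword c = 110111110010000

Compute s = H r^T mod 2 one row at a time:
  s_1 = 1 + 0 + 0 + 1 + 0 + 0 + 0 + 0 = 2 ≡ 0 (mod 2).
  s_2 = 1 + 1 + 1 + 1 + 0 + 0 + 0 + 0 = 4 ≡ 0 (mod 2).
  s_3 = 1 + 0 + 1 + 1 + 0 + 1 + 0 + 0 = 4 ≡ 0 (mod 2).
  s_4 = 0 + 0 + 1 + 1 + 0 + 1 + 0 + 0 = 3 ≡ 1 (mod 2).
s = (0, 0, 0, 1)^T — this equals column 1 of H (binary 0001), so error is at position 1.
Correct: flip bit 1 of r = 010111110010000 to get c = 110111110010000.


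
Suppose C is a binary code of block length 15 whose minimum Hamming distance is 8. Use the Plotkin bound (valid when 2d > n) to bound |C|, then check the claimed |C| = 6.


Plotkin bound M ≤ 16; given |C| = 6 ≤ bound (satisfied).

Check applicability: 2d = 16, n = 15.
2d − n = 1 > 0, so Plotkin applies.
Compute d/(2d−n) = 8/1 ≈ 8.0000.
⌊d/(2d−n)⌋ = 8.
Plotkin bound: M ≤ 2·8 = 16.
Given |C| = 6, check: satisfied.
This |C| is below the Plotkin bound.


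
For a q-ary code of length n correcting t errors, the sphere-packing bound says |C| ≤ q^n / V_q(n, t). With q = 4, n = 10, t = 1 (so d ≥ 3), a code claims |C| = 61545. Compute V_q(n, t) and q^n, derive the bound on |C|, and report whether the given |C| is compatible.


V_q(n, t) = 31, q^n = 1048576, Hamming bound = 33825, |C| = 61545 > bound (violated).

Step 1: Compute V_q(n, t) = Σ_{j=0}^1 C(n, j) (q−1)^j.
  j = 0: C(10,0)·(3)^0 = 1·1 = 1.
  j = 1: C(10,1)·(3)^1 = 10·3 = 30.
  V_q(n, t) = 1 + 30 = 31.
Step 2: q^n = 4^10 = 1048576.
Step 3: Hamming bound ⌊q^n / V_q(n,t)⌋ = ⌊1048576/31⌋ = 33825.
Step 4: Compare |C| = 61545 to 33825: violated.
The claimed |C| lies above the Hamming bound, so no 4-ary code of length 10 with d ≥ 3 can have 61545 codewords.


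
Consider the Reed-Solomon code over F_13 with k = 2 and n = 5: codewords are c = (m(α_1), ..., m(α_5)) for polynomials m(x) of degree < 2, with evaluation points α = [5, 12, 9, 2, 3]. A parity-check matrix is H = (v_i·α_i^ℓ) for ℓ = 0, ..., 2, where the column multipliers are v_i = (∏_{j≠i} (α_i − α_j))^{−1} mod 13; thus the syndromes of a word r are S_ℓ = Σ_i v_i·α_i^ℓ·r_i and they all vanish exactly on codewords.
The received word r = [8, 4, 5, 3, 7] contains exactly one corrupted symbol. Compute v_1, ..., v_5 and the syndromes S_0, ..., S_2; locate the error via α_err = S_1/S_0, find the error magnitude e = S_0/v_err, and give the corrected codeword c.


S = (7, 9, 6), error at position 1, error magnitude e = 6, c = [2, 4, 5, 3, 7].

Step 1: column multipliers v_i = (∏_{j≠i}(α_i − α_j))^{−1} mod 13.
  i = 1 (α = 5): (5−12)(5−9)(5−2)(5−3) = (−7)·(−4)·3·2 = 168 ≡ 12, so v_1 = 12^{−1} = 12 (mod 13).
  i = 2 (α = 12): (12−5)(12−9)(12−2)(12−3) = 7·3·10·9 = 1890 ≡ 5, so v_2 = 5^{−1} = 8 (mod 13).
  i = 3 (α = 9): (9−5)(9−12)(9−2)(9−3) = 4·(−3)·7·6 = −504 ≡ 3, so v_3 = 3^{−1} = 9 (mod 13).
  i = 4 (α = 2): (2−5)(2−12)(2−9)(2−3) = (−3)·(−10)·(−7)·(−1) = 210 ≡ 2, so v_4 = 2^{−1} = 7 (mod 13).
  i = 5 (α = 3): (3−5)(3−12)(3−9)(3−2) = (−2)·(−9)·(−6)·1 = −108 ≡ 9, so v_5 = 9^{−1} = 3 (mod 13).
  v = [12, 8, 9, 7, 3].
Step 2: syndromes of r = [8, 4, 5, 3, 7] (all sums mod 13).
  S_0 = Σ v_i r_i = 12·8 + 8·4 + 9·5 + 7·3 + 3·7 = 215 ≡ 7.
  S_1 = Σ v_i α_i r_i = 12·5·8 + 8·12·4 + 9·9·5 + 7·2·3 + 3·3·7 = 1374 ≡ 9.
  α_i^2 mod 13 = [12, 1, 3, 4, 9].
  S_2 = Σ v_i α_i^2 r_i = 12·12·8 + 8·1·4 + 9·3·5 + 7·4·3 + 3·9·7 = 1592 ≡ 6.
  S = (7, 9, 6) ≠ 0, so r is not a codeword (an error is present).
Step 3: locate the error. For a single error e at position i, S_ℓ = v_i·e·α_i^ℓ, so α_err = S_1/S_0.
  S_0^{−1} = 7^{−1} = 2 (mod 13), so α_err = 9·2 = 18 ≡ 5 = α_1. Error position i = 1.
  Consistency check: S_2/S_1 = 6·3 = 18 ≡ 5 = α_err ✓ (single-error assumption holds).
Step 4: error magnitude e = S_0/v_1 = S_0·∏_{j≠1}(α_1 − α_j) = 7·12 = 84 ≡ 6 (mod 13).
Step 5: correct position 1: c_1 = r_1 − e = 8 − 6 ≡ 2 (mod 13). Hence c = [2, 4, 5, 3, 7].
  Check: interpolating c through the α_i gives m(x) = 8 + 4·x (degree < 2) with m(α_i) = c_i for every i, so c is indeed a codeword.


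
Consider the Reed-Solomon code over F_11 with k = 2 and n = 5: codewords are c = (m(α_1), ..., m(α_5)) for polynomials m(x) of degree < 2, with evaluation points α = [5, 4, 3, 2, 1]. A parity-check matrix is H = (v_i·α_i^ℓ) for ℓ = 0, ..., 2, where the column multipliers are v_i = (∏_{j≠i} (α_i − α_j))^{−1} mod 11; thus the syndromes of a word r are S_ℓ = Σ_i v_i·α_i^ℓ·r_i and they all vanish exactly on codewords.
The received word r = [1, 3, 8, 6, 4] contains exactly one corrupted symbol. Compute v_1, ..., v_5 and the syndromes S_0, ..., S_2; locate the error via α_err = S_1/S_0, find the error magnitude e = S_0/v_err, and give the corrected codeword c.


S = (3, 1, 4), error at position 2, error magnitude e = 4, c = [1, 10, 8, 6, 4].

Step 1: column multipliers v_i = (∏_{j≠i}(α_i − α_j))^{−1} mod 11.
  i = 1 (α = 5): (5−4)(5−3)(5−2)(5−1) = 1·2·3·4 = 24 ≡ 2, so v_1 = 2^{−1} = 6 (mod 11).
  i = 2 (α = 4): (4−5)(4−3)(4−2)(4−1) = (−1)·1·2·3 = −6 ≡ 5, so v_2 = 5^{−1} = 9 (mod 11).
  i = 3 (α = 3): (3−5)(3−4)(3−2)(3−1) = (−2)·(−1)·1·2 = 4 ≡ 4, so v_3 = 4^{−1} = 3 (mod 11).
  i = 4 (α = 2): (2−5)(2−4)(2−3)(2−1) = (−3)·(−2)·(−1)·1 = −6 ≡ 5, so v_4 = 5^{−1} = 9 (mod 11).
  i = 5 (α = 1): (1−5)(1−4)(1−3)(1−2) = (−4)·(−3)·(−2)·(−1) = 24 ≡ 2, so v_5 = 2^{−1} = 6 (mod 11).
  v = [6, 9, 3, 9, 6].
Step 2: syndromes of r = [1, 3, 8, 6, 4] (all sums mod 11).
  S_0 = Σ v_i r_i = 6·1 + 9·3 + 3·8 + 9·6 + 6·4 = 135 ≡ 3.
  S_1 = Σ v_i α_i r_i = 6·5·1 + 9·4·3 + 3·3·8 + 9·2·6 + 6·1·4 = 342 ≡ 1.
  α_i^2 mod 11 = [3, 5, 9, 4, 1].
  S_2 = Σ v_i α_i^2 r_i = 6·3·1 + 9·5·3 + 3·9·8 + 9·4·6 + 6·1·4 = 609 ≡ 4.
  S = (3, 1, 4) ≠ 0, so r is not a codeword (an error is present).
Step 3: locate the error. For a single error e at position i, S_ℓ = v_i·e·α_i^ℓ, so α_err = S_1/S_0.
  S_0^{−1} = 3^{−1} = 4 (mod 11), so α_err = 1·4 = 4 ≡ 4 = α_2. Error position i = 2.
  Consistency check: S_2/S_1 = 4·1 = 4 ≡ 4 = α_err ✓ (single-error assumption holds).
Step 4: error magnitude e = S_0/v_2 = S_0·∏_{j≠2}(α_2 − α_j) = 3·5 = 15 ≡ 4 (mod 11).
Step 5: correct position 2: c_2 = r_2 − e = 3 − 4 ≡ 10 (mod 11). Hence c = [1, 10, 8, 6, 4].
  Check: interpolating c through the α_i gives m(x) = 2 + 2·x (degree < 2) with m(α_i) = c_i for every i, so c is indeed a codeword.


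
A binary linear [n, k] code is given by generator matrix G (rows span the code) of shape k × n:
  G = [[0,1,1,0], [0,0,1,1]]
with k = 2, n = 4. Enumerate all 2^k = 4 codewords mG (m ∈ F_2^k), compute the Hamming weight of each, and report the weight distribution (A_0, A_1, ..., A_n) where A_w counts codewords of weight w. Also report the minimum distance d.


Weight distribution: A_0 = 1, A_2 = 3. Minimum distance d = 2.

Enumerate all 2^2 = 4 messages m ∈ F_2^2.
For each, compute codeword c = mG in F_2^4, then tally its weight.
  m = 00 → c = 0000, weight = 0.
  m = 10 → c = 0110, weight = 2.
  m = 01 → c = 0011, weight = 2.
  m = 11 → c = 0101, weight = 2.
Tally weights:
  weight 0: 1 codewords.
  weight 2: 3 codewords.
Minimum distance d = smallest w > 0 with A_w > 0 = 2.
Sanity: Σ A_w = 4 = 2^2 = 4 ✓.


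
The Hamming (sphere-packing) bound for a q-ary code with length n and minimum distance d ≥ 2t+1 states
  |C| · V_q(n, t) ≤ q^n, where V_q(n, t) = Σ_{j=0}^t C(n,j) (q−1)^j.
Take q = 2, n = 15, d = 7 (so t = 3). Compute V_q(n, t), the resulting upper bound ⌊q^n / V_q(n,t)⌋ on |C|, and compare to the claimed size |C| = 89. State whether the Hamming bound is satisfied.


V_q(n, t) = 576, q^n = 32768, Hamming bound = 56, |C| = 89 > bound (violated).

Step 1: Compute V_q(n, t) = Σ_{j=0}^3 C(n, j) (q−1)^j.
  j = 0: C(15,0)·(1)^0 = 1·1 = 1.
  j = 1: C(15,1)·(1)^1 = 15·1 = 15.
  j = 2: C(15,2)·(1)^2 = 105·1 = 105.
  j = 3: C(15,3)·(1)^3 = 455·1 = 455.
  V_q(n, t) = 1 + 15 + 105 + 455 = 576.
Step 2: q^n = 2^15 = 32768.
Step 3: Hamming bound ⌊q^n / V_q(n,t)⌋ = ⌊32768/576⌋ = 56.
Step 4: Compare |C| = 89 to 56: violated.
The claimed |C| lies above the Hamming bound, so no 2-ary code of length 15 with d ≥ 7 can have 89 codewords.


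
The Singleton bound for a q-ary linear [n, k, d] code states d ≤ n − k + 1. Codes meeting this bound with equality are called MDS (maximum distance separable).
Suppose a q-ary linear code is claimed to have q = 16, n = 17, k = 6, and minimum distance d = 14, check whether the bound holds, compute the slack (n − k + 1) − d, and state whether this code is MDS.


Singleton RHS = n − k + 1 = 12, slack = -2, bound violated (no such code; not MDS).

Singleton bound: d ≤ n − k + 1.
Here n = 17, k = 6, so n − k + 1 = 12.
Given d = 14, check d ≤ 12: NO.
Slack = (n − k + 1) − d = -2.
The slack is negative: d = 14 exceeds n − k + 1 = 12 by 2, so the Singleton bound is violated and no linear [17, 6, 14]_16 code can exist. In particular it is not MDS (MDS requires d = n − k + 1 exactly).
Description: the claimed parameters are [17, 6, 14]_16; such a code would be impossible (violates the Singleton bound).


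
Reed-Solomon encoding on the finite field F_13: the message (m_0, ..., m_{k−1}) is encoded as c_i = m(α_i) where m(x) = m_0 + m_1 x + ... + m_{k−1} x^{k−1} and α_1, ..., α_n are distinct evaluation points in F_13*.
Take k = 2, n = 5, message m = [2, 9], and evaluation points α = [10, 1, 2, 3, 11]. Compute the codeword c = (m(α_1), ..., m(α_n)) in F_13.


c = [1, 11, 7, 3, 10]

Message polynomial: m(x) = 2 + 9·x (mod 13).
For each evaluation point α_i, compute m(α_i) mod 13:
  α_1 = 10: Horner steps 9 → 1, so m(10) = 1.
  α_2 = 1: Horner steps 9 → 11, so m(1) = 11.
  α_3 = 2: Horner steps 9 → 7, so m(2) = 7.
  α_4 = 3: Horner steps 9 → 3, so m(3) = 3.
  α_5 = 11: Horner steps 9 → 10, so m(11) = 10.
Codeword c = [1, 11, 7, 3, 10] ∈ F_13^5.


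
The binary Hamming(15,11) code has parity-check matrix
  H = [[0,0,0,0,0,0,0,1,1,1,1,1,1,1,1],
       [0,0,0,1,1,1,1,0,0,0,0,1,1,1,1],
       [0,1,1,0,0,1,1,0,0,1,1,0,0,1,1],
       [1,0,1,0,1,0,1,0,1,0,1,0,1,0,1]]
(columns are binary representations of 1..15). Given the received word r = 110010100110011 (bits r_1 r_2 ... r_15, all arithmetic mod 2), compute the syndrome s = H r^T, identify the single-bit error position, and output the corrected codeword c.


s = (0, 0, 0, 1)^T, error position = 1, corrected codeword c = 010010100110011

Compute s = H r^T mod 2 one row at a time:
  s_1 = 0 + 0 + 1 + 1 + 0 + 0 + 1 + 1 = 4 ≡ 0 (mod 2).
  s_2 = 0 + 1 + 0 + 1 + 0 + 0 + 1 + 1 = 4 ≡ 0 (mod 2).
  s_3 = 1 + 0 + 0 + 1 + 1 + 1 + 1 + 1 = 6 ≡ 0 (mod 2).
  s_4 = 1 + 0 + 1 + 1 + 0 + 1 + 0 + 1 = 5 ≡ 1 (mod 2).
s = (0, 0, 0, 1)^T — this equals column 1 of H (binary 0001), so error is at position 1.
Correct: flip bit 1 of r = 110010100110011 to get c = 010010100110011.


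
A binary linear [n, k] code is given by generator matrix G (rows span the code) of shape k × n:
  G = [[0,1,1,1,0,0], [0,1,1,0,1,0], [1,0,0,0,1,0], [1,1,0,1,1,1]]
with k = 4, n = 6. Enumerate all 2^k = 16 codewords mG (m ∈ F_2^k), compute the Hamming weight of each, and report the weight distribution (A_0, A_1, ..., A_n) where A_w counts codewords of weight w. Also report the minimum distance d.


Weight distribution: A_0 = 1, A_2 = 4, A_3 = 6, A_4 = 3, A_5 = 2. Minimum distance d = 2.

Enumerate all 2^4 = 16 messages m ∈ F_2^4.
For each, compute codeword c = mG in F_2^6, then tally its weight.
  m = 0000 → c = 000000, weight = 0.
  m = 1000 → c = 011100, weight = 3.
  m = 0100 → c = 011010, weight = 3.
  m = 1100 → c = 000110, weight = 2.
  m = 0010 → c = 100010, weight = 2.
  m = 1010 → c = 111110, weight = 5.
  m = 0110 → c = 111000, weight = 3.
  m = 1110 → c = 100100, weight = 2.
  m = 0001 → c = 110111, weight = 5.
  m = 1001 → c = 101011, weight = 4.
  m = 0101 → c = 101101, weight = 4.
  m = 1101 → c = 110001, weight = 3.
  m = 0011 → c = 010101, weight = 3.
  m = 1011 → c = 001001, weight = 2.
  m = 0111 → c = 001111, weight = 4.
  m = 1111 → c = 010011, weight = 3.
Tally weights:
  weight 0: 1 codewords.
  weight 2: 4 codewords.
  weight 3: 6 codewords.
  weight 4: 3 codewords.
  weight 5: 2 codewords.
Minimum distance d = smallest w > 0 with A_w > 0 = 2.
Sanity: Σ A_w = 16 = 2^4 = 16 ✓.


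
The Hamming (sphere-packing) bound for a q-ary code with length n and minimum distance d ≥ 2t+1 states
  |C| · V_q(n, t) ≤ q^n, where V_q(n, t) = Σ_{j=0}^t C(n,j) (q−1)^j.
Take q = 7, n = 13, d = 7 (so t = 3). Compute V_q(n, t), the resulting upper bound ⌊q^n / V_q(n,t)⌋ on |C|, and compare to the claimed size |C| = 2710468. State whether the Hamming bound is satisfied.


V_q(n, t) = 64663, q^n = 96889010407, Hamming bound = 1498368, |C| = 2710468 > bound (violated).

Step 1: Compute V_q(n, t) = Σ_{j=0}^3 C(n, j) (q−1)^j.
  j = 0: C(13,0)·(6)^0 = 1·1 = 1.
  j = 1: C(13,1)·(6)^1 = 13·6 = 78.
  j = 2: C(13,2)·(6)^2 = 78·36 = 2808.
  j = 3: C(13,3)·(6)^3 = 286·216 = 61776.
  V_q(n, t) = 1 + 78 + 2808 + 61776 = 64663.
Step 2: q^n = 7^13 = 96889010407.
Step 3: Hamming bound ⌊q^n / V_q(n,t)⌋ = ⌊96889010407/64663⌋ = 1498368.
Step 4: Compare |C| = 2710468 to 1498368: violated.
The claimed |C| lies above the Hamming bound, so no 7-ary code of length 13 with d ≥ 7 can have 2710468 codewords.


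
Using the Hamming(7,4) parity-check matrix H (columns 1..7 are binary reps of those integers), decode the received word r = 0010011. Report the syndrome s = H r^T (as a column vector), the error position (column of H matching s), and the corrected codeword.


s = (0, 1, 0)^T, error position = 2, corrected codeword c = 0110011

Compute s = H r^T mod 2 one row at a time:
  s_1 = 0 + 0 + 1 + 1 = 2 ≡ 0 (mod 2).
  s_2 = 0 + 1 + 1 + 1 = 3 ≡ 1 (mod 2).
  s_3 = 0 + 1 + 0 + 1 = 2 ≡ 0 (mod 2).
s = (0, 1, 0)^T — this equals column 2 of H (binary 010), so error is at position 2.
Correct: flip bit 2 of r = 0010011 to get c = 0110011.


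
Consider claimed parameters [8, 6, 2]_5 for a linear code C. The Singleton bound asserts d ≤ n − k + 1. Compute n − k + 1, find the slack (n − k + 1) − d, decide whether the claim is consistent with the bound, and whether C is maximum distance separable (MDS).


Singleton RHS = n − k + 1 = 3, slack = 1, bound satisfied, not MDS.

Singleton bound: d ≤ n − k + 1.
Here n = 8, k = 6, so n − k + 1 = 3.
Given d = 2, check d ≤ 3: YES.
Slack = (n − k + 1) − d = 1.
The code is NOT MDS (slack = 1 > 0).
Description: the claimed parameters are [8, 6, 2]_5; such a code would be non-MDS.


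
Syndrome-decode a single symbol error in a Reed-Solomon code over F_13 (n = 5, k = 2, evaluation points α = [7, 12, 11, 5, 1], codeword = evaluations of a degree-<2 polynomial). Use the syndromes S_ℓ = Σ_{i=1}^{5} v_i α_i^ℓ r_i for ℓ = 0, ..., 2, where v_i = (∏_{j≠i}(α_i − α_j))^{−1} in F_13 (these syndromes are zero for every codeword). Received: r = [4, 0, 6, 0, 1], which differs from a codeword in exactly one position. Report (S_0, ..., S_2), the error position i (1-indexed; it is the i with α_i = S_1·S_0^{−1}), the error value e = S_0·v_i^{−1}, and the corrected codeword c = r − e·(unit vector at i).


S = (5, 12, 8), error at position 4, error magnitude e = 10, c = [4, 0, 6, 3, 1].

Step 1: column multipliers v_i = (∏_{j≠i}(α_i − α_j))^{−1} mod 13.
  i = 1 (α = 7): (7−12)(7−11)(7−5)(7−1) = (−5)·(−4)·2·6 = 240 ≡ 6, so v_1 = 6^{−1} = 11 (mod 13).
  i = 2 (α = 12): (12−7)(12−11)(12−5)(12−1) = 5·1·7·11 = 385 ≡ 8, so v_2 = 8^{−1} = 5 (mod 13).
  i = 3 (α = 11): (11−7)(11−12)(11−5)(11−1) = 4·(−1)·6·10 = −240 ≡ 7, so v_3 = 7^{−1} = 2 (mod 13).
  i = 4 (α = 5): (5−7)(5−12)(5−11)(5−1) = (−2)·(−7)·(−6)·4 = −336 ≡ 2, so v_4 = 2^{−1} = 7 (mod 13).
  i = 5 (α = 1): (1−7)(1−12)(1−11)(1−5) = (−6)·(−11)·(−10)·(−4) = 2640 ≡ 1, so v_5 = 1^{−1} = 1 (mod 13).
  v = [11, 5, 2, 7, 1].
Step 2: syndromes of r = [4, 0, 6, 0, 1] (all sums mod 13).
  S_0 = Σ v_i r_i = 11·4 + 5·0 + 2·6 + 7·0 + 1·1 = 57 ≡ 5.
  S_1 = Σ v_i α_i r_i = 11·7·4 + 5·12·0 + 2·11·6 + 7·5·0 + 1·1·1 = 441 ≡ 12.
  α_i^2 mod 13 = [10, 1, 4, 12, 1].
  S_2 = Σ v_i α_i^2 r_i = 11·10·4 + 5·1·0 + 2·4·6 + 7·12·0 + 1·1·1 = 489 ≡ 8.
  S = (5, 12, 8) ≠ 0, so r is not a codeword (an error is present).
Step 3: locate the error. For a single error e at position i, S_ℓ = v_i·e·α_i^ℓ, so α_err = S_1/S_0.
  S_0^{−1} = 5^{−1} = 8 (mod 13), so α_err = 12·8 = 96 ≡ 5 = α_4. Error position i = 4.
  Consistency check: S_2/S_1 = 8·12 = 96 ≡ 5 = α_err ✓ (single-error assumption holds).
Step 4: error magnitude e = S_0/v_4 = S_0·∏_{j≠4}(α_4 − α_j) = 5·2 = 10 ≡ 10 (mod 13).
Step 5: correct position 4: c_4 = r_4 − e = 0 − 10 ≡ 3 (mod 13). Hence c = [4, 0, 6, 3, 1].
  Check: interpolating c through the α_i gives m(x) = 7 + 7·x (degree < 2) with m(α_i) = c_i for every i, so c is indeed a codeword.


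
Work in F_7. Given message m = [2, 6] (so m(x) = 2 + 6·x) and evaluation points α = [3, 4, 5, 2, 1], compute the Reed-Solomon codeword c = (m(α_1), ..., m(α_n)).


c = [6, 5, 4, 0, 1]

Message polynomial: m(x) = 2 + 6·x (mod 7).
For each evaluation point α_i, compute m(α_i) mod 7:
  α_1 = 3: Horner steps 6 → 6, so m(3) = 6.
  α_2 = 4: Horner steps 6 → 5, so m(4) = 5.
  α_3 = 5: Horner steps 6 → 4, so m(5) = 4.
  α_4 = 2: Horner steps 6 → 0, so m(2) = 0.
  α_5 = 1: Horner steps 6 → 1, so m(1) = 1.
Codeword c = [6, 5, 4, 0, 1] ∈ F_7^5.


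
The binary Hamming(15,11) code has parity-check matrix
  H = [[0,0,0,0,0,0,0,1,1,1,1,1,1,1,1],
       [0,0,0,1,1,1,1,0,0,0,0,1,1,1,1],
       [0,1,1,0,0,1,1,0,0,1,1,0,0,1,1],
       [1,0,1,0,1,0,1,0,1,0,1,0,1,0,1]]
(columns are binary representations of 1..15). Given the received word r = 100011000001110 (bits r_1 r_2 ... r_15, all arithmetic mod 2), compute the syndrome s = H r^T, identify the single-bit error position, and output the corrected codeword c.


s = (1, 1, 0, 1)^T, error position = 13, corrected codeword c = 100011000001010

Compute s = H r^T mod 2 one row at a time:
  s_1 = 0 + 0 + 0 + 0 + 1 + 1 + 1 + 0 = 3 ≡ 1 (mod 2).
  s_2 = 0 + 1 + 1 + 0 + 1 + 1 + 1 + 0 = 5 ≡ 1 (mod 2).
  s_3 = 0 + 0 + 1 + 0 + 0 + 0 + 1 + 0 = 2 ≡ 0 (mod 2).
  s_4 = 1 + 0 + 1 + 0 + 0 + 0 + 1 + 0 = 3 ≡ 1 (mod 2).
s = (1, 1, 0, 1)^T — this equals column 13 of H (binary 1101), so error is at position 13.
Correct: flip bit 13 of r = 100011000001110 to get c = 100011000001010.


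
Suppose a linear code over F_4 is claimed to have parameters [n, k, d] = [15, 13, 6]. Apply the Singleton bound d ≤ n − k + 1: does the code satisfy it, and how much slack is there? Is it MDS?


Singleton RHS = n − k + 1 = 3, slack = -3, bound violated (no such code; not MDS).

Singleton bound: d ≤ n − k + 1.
Here n = 15, k = 13, so n − k + 1 = 3.
Given d = 6, check d ≤ 3: NO.
Slack = (n − k + 1) − d = -3.
The slack is negative: d = 6 exceeds n − k + 1 = 3 by 3, so the Singleton bound is violated and no linear [15, 13, 6]_4 code can exist. In particular it is not MDS (MDS requires d = n − k + 1 exactly).
Description: the claimed parameters are [15, 13, 6]_4; such a code would be impossible (violates the Singleton bound).


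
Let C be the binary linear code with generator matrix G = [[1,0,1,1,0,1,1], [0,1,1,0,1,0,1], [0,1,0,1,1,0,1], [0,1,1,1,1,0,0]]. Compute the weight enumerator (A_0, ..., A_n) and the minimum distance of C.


Weight distribution: A_0 = 1, A_2 = 4, A_3 = 3, A_4 = 3, A_5 = 4, A_7 = 1. Minimum distance d = 2.

Enumerate all 2^4 = 16 messages m ∈ F_2^4.
For each, compute codeword c = mG in F_2^7, then tally its weight.
  m = 0000 → c = 0000000, weight = 0.
  m = 1000 → c = 1011011, weight = 5.
  m = 0100 → c = 0110101, weight = 4.
  m = 1100 → c = 1101110, weight = 5.
  m = 0010 → c = 0101101, weight = 4.
  m = 1010 → c = 1110110, weight = 5.
  m = 0110 → c = 0011000, weight = 2.
  m = 1110 → c = 1000011, weight = 3.
  m = 0001 → c = 0111100, weight = 4.
  m = 1001 → c = 1100111, weight = 5.
  m = 0101 → c = 0001001, weight = 2.
  m = 1101 → c = 1010010, weight = 3.
  m = 0011 → c = 0010001, weight = 2.
  m = 1011 → c = 1001010, weight = 3.
  m = 0111 → c = 0100100, weight = 2.
  m = 1111 → c = 1111111, weight = 7.
Tally weights:
  weight 0: 1 codewords.
  weight 2: 4 codewords.
  weight 3: 3 codewords.
  weight 4: 3 codewords.
  weight 5: 4 codewords.
  weight 7: 1 codewords.
Minimum distance d = smallest w > 0 with A_w > 0 = 2.
Sanity: Σ A_w = 16 = 2^4 = 16 ✓.


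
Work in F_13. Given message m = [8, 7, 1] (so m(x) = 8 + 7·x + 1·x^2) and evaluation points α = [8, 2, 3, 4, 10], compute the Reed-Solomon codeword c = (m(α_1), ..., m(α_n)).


c = [11, 0, 12, 0, 9]

Message polynomial: m(x) = 8 + 7·x + 1·x^2 (mod 13).
For each evaluation point α_i, compute m(α_i) mod 13:
  α_1 = 8: Horner steps 1 → 2 → 11, so m(8) = 11.
  α_2 = 2: Horner steps 1 → 9 → 0, so m(2) = 0.
  α_3 = 3: Horner steps 1 → 10 → 12, so m(3) = 12.
  α_4 = 4: Horner steps 1 → 11 → 0, so m(4) = 0.
  α_5 = 10: Horner steps 1 → 4 → 9, so m(10) = 9.
Codeword c = [11, 0, 12, 0, 9] ∈ F_13^5.


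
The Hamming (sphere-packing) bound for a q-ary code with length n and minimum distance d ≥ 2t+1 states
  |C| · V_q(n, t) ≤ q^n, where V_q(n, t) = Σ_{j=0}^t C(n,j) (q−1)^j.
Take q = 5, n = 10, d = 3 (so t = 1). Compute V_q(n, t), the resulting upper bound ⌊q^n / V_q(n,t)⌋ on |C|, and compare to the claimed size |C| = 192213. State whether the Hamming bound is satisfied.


V_q(n, t) = 41, q^n = 9765625, Hamming bound = 238185, |C| = 192213 ≤ bound (satisfied).

Step 1: Compute V_q(n, t) = Σ_{j=0}^1 C(n, j) (q−1)^j.
  j = 0: C(10,0)·(4)^0 = 1·1 = 1.
  j = 1: C(10,1)·(4)^1 = 10·4 = 40.
  V_q(n, t) = 1 + 40 = 41.
Step 2: q^n = 5^10 = 9765625.
Step 3: Hamming bound ⌊q^n / V_q(n,t)⌋ = ⌊9765625/41⌋ = 238185.
Step 4: Compare |C| = 192213 to 238185: satisfied.
The claimed |C| lies below the Hamming bound.


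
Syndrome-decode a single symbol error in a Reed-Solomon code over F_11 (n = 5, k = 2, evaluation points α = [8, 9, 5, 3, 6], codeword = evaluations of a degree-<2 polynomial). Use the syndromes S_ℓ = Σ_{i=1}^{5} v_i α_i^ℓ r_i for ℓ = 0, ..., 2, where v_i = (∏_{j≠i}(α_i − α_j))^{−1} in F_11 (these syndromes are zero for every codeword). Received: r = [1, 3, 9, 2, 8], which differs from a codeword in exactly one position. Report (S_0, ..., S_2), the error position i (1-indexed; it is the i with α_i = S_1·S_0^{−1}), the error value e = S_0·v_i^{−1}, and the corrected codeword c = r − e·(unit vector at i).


S = (4, 9, 1), error at position 3, error magnitude e = 3, c = [1, 3, 6, 2, 8].

Step 1: column multipliers v_i = (∏_{j≠i}(α_i − α_j))^{−1} mod 11.
  i = 1 (α = 8): (8−9)(8−5)(8−3)(8−6) = (−1)·3·5·2 = −30 ≡ 3, so v_1 = 3^{−1} = 4 (mod 11).
  i = 2 (α = 9): (9−8)(9−5)(9−3)(9−6) = 1·4·6·3 = 72 ≡ 6, so v_2 = 6^{−1} = 2 (mod 11).
  i = 3 (α = 5): (5−8)(5−9)(5−3)(5−6) = (−3)·(−4)·2·(−1) = −24 ≡ 9, so v_3 = 9^{−1} = 5 (mod 11).
  i = 4 (α = 3): (3−8)(3−9)(3−5)(3−6) = (−5)·(−6)·(−2)·(−3) = 180 ≡ 4, so v_4 = 4^{−1} = 3 (mod 11).
  i = 5 (α = 6): (6−8)(6−9)(6−5)(6−3) = (−2)·(−3)·1·3 = 18 ≡ 7, so v_5 = 7^{−1} = 8 (mod 11).
  v = [4, 2, 5, 3, 8].
Step 2: syndromes of r = [1, 3, 9, 2, 8] (all sums mod 11).
  S_0 = Σ v_i r_i = 4·1 + 2·3 + 5·9 + 3·2 + 8·8 = 125 ≡ 4.
  S_1 = Σ v_i α_i r_i = 4·8·1 + 2·9·3 + 5·5·9 + 3·3·2 + 8·6·8 = 713 ≡ 9.
  α_i^2 mod 11 = [9, 4, 3, 9, 3].
  S_2 = Σ v_i α_i^2 r_i = 4·9·1 + 2·4·3 + 5·3·9 + 3·9·2 + 8·3·8 = 441 ≡ 1.
  S = (4, 9, 1) ≠ 0, so r is not a codeword (an error is present).
Step 3: locate the error. For a single error e at position i, S_ℓ = v_i·e·α_i^ℓ, so α_err = S_1/S_0.
  S_0^{−1} = 4^{−1} = 3 (mod 11), so α_err = 9·3 = 27 ≡ 5 = α_3. Error position i = 3.
  Consistency check: S_2/S_1 = 1·5 = 5 ≡ 5 = α_err ✓ (single-error assumption holds).
Step 4: error magnitude e = S_0/v_3 = S_0·∏_{j≠3}(α_3 − α_j) = 4·9 = 36 ≡ 3 (mod 11).
Step 5: correct position 3: c_3 = r_3 − e = 9 − 3 ≡ 6 (mod 11). Hence c = [1, 3, 6, 2, 8].
  Check: interpolating c through the α_i gives m(x) = 7 + 2·x (degree < 2) with m(α_i) = c_i for every i, so c is indeed a codeword.


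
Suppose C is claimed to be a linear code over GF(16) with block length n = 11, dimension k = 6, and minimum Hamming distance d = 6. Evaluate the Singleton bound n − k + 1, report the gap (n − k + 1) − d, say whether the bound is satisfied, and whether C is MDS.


Singleton RHS = n − k + 1 = 6, slack = 0, bound satisfied, MDS.

Singleton bound: d ≤ n − k + 1.
Here n = 11, k = 6, so n − k + 1 = 6.
Given d = 6, check d ≤ 6: YES.
Slack = (n − k + 1) − d = 0.
The code is MDS (slack = 0).
Description: the claimed parameters are [11, 6, 6]_16; such a code would be MDS (meets Singleton bound).


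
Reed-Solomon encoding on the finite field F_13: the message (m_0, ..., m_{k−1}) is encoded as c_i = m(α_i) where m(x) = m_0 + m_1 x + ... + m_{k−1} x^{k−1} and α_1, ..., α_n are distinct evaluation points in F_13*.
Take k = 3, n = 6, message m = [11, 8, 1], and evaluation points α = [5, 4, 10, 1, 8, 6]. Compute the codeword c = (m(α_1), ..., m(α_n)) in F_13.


c = [11, 7, 9, 7, 9, 4]

Message polynomial: m(x) = 11 + 8·x + 1·x^2 (mod 13).
For each evaluation point α_i, compute m(α_i) mod 13:
  α_1 = 5: Horner steps 1 → 0 → 11, so m(5) = 11.
  α_2 = 4: Horner steps 1 → 12 → 7, so m(4) = 7.
  α_3 = 10: Horner steps 1 → 5 → 9, so m(10) = 9.
  α_4 = 1: Horner steps 1 → 9 → 7, so m(1) = 7.
  α_5 = 8: Horner steps 1 → 3 → 9, so m(8) = 9.
  α_6 = 6: Horner steps 1 → 1 → 4, so m(6) = 4.
Codeword c = [11, 7, 9, 7, 9, 4] ∈ F_13^6.


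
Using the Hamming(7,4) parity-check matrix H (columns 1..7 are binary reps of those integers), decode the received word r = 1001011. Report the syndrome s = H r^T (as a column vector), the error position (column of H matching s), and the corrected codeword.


s = (1, 0, 0)^T, error position = 4, corrected codeword c = 1000011

Compute s = H r^T mod 2 one row at a time:
  s_1 = 1 + 0 + 1 + 1 = 3 ≡ 1 (mod 2).
  s_2 = 0 + 0 + 1 + 1 = 2 ≡ 0 (mod 2).
  s_3 = 1 + 0 + 0 + 1 = 2 ≡ 0 (mod 2).
s = (1, 0, 0)^T — this equals column 4 of H (binary 100), so error is at position 4.
Correct: flip bit 4 of r = 1001011 to get c = 1000011.


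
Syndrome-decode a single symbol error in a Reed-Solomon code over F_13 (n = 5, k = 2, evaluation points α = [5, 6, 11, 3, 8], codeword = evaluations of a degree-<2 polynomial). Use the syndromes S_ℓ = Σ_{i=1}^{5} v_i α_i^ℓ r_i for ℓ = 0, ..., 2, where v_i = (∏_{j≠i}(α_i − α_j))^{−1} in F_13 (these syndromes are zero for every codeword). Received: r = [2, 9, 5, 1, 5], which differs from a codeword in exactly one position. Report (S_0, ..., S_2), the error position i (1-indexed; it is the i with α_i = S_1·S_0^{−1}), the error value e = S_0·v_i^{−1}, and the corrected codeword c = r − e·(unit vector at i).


S = (8, 12, 5), error at position 5, error magnitude e = 8, c = [2, 9, 5, 1, 10].

Step 1: column multipliers v_i = (∏_{j≠i}(α_i − α_j))^{−1} mod 13.
  i = 1 (α = 5): (5−6)(5−11)(5−3)(5−8) = (−1)·(−6)·2·(−3) = −36 ≡ 3, so v_1 = 3^{−1} = 9 (mod 13).
  i = 2 (α = 6): (6−5)(6−11)(6−3)(6−8) = 1·(−5)·3·(−2) = 30 ≡ 4, so v_2 = 4^{−1} = 10 (mod 13).
  i = 3 (α = 11): (11−5)(11−6)(11−3)(11−8) = 6·5·8·3 = 720 ≡ 5, so v_3 = 5^{−1} = 8 (mod 13).
  i = 4 (α = 3): (3−5)(3−6)(3−11)(3−8) = (−2)·(−3)·(−8)·(−5) = 240 ≡ 6, so v_4 = 6^{−1} = 11 (mod 13).
  i = 5 (α = 8): (8−5)(8−6)(8−11)(8−3) = 3·2·(−3)·5 = −90 ≡ 1, so v_5 = 1^{−1} = 1 (mod 13).
  v = [9, 10, 8, 11, 1].
Step 2: syndromes of r = [2, 9, 5, 1, 5] (all sums mod 13).
  S_0 = Σ v_i r_i = 9·2 + 10·9 + 8·5 + 11·1 + 1·5 = 164 ≡ 8.
  S_1 = Σ v_i α_i r_i = 9·5·2 + 10·6·9 + 8·11·5 + 11·3·1 + 1·8·5 = 1143 ≡ 12.
  α_i^2 mod 13 = [12, 10, 4, 9, 12].
  S_2 = Σ v_i α_i^2 r_i = 9·12·2 + 10·10·9 + 8·4·5 + 11·9·1 + 1·12·5 = 1435 ≡ 5.
  S = (8, 12, 5) ≠ 0, so r is not a codeword (an error is present).
Step 3: locate the error. For a single error e at position i, S_ℓ = v_i·e·α_i^ℓ, so α_err = S_1/S_0.
  S_0^{−1} = 8^{−1} = 5 (mod 13), so α_err = 12·5 = 60 ≡ 8 = α_5. Error position i = 5.
  Consistency check: S_2/S_1 = 5·12 = 60 ≡ 8 = α_err ✓ (single-error assumption holds).
Step 4: error magnitude e = S_0/v_5 = S_0·∏_{j≠5}(α_5 − α_j) = 8·1 = 8 ≡ 8 (mod 13).
Step 5: correct position 5: c_5 = r_5 − e = 5 − 8 ≡ 10 (mod 13). Hence c = [2, 9, 5, 1, 10].
  Check: interpolating c through the α_i gives m(x) = 6 + 7·x (degree < 2) with m(α_i) = c_i for every i, so c is indeed a codeword.


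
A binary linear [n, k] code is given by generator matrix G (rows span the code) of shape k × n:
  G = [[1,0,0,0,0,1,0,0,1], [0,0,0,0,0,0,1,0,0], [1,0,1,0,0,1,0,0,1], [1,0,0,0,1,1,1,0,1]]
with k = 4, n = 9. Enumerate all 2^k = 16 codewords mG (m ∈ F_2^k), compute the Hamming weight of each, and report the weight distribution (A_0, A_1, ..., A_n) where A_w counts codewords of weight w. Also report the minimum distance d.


Weight distribution: A_0 = 1, A_1 = 3, A_2 = 3, A_3 = 2, A_4 = 3, A_5 = 3, A_6 = 1. Minimum distance d = 1.

Enumerate all 2^4 = 16 messages m ∈ F_2^4.
For each, compute codeword c = mG in F_2^9, then tally its weight.
  m = 0000 → c = 000000000, weight = 0.
  m = 1000 → c = 100001001, weight = 3.
  m = 0100 → c = 000000100, weight = 1.
  m = 1100 → c = 100001101, weight = 4.
  m = 0010 → c = 101001001, weight = 4.
  m = 1010 → c = 001000000, weight = 1.
  m = 0110 → c = 101001101, weight = 5.
  m = 1110 → c = 001000100, weight = 2.
  m = 0001 → c = 100011101, weight = 5.
  m = 1001 → c = 000010100, weight = 2.
  m = 0101 → c = 100011001, weight = 4.
  m = 1101 → c = 000010000, weight = 1.
  m = 0011 → c = 001010100, weight = 3.
  m = 1011 → c = 101011101, weight = 6.
  m = 0111 → c = 001010000, weight = 2.
  m = 1111 → c = 101011001, weight = 5.
Tally weights:
  weight 0: 1 codewords.
  weight 1: 3 codewords.
  weight 2: 3 codewords.
  weight 3: 2 codewords.
  weight 4: 3 codewords.
  weight 5: 3 codewords.
  weight 6: 1 codewords.
Minimum distance d = smallest w > 0 with A_w > 0 = 1.
Sanity: Σ A_w = 16 = 2^4 = 16 ✓.


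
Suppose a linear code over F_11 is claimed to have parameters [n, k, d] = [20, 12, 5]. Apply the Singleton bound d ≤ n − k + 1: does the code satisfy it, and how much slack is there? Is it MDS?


Singleton RHS = n − k + 1 = 9, slack = 4, bound satisfied, not MDS.

Singleton bound: d ≤ n − k + 1.
Here n = 20, k = 12, so n − k + 1 = 9.
Given d = 5, check d ≤ 9: YES.
Slack = (n − k + 1) − d = 4.
The code is NOT MDS (slack = 4 > 0).
Description: the claimed parameters are [20, 12, 5]_11; such a code would be non-MDS.


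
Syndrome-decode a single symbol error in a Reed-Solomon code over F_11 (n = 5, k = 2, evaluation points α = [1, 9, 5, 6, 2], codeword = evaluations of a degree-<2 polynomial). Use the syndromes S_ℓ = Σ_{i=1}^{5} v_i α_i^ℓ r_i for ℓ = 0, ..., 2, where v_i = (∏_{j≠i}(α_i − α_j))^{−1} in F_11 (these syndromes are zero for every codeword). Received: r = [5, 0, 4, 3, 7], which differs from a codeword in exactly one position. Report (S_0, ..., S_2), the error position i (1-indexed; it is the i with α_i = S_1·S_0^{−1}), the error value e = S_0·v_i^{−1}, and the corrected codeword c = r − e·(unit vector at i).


S = (5, 5, 5), error at position 1, error magnitude e = 8, c = [8, 0, 4, 3, 7].

Step 1: column multipliers v_i = (∏_{j≠i}(α_i − α_j))^{−1} mod 11.
  i = 1 (α = 1): (1−9)(1−5)(1−6)(1−2) = (−8)·(−4)·(−5)·(−1) = 160 ≡ 6, so v_1 = 6^{−1} = 2 (mod 11).
  i = 2 (α = 9): (9−1)(9−5)(9−6)(9−2) = 8·4·3·7 = 672 ≡ 1, so v_2 = 1^{−1} = 1 (mod 11).
  i = 3 (α = 5): (5−1)(5−9)(5−6)(5−2) = 4·(−4)·(−1)·3 = 48 ≡ 4, so v_3 = 4^{−1} = 3 (mod 11).
  i = 4 (α = 6): (6−1)(6−9)(6−5)(6−2) = 5·(−3)·1·4 = −60 ≡ 6, so v_4 = 6^{−1} = 2 (mod 11).
  i = 5 (α = 2): (2−1)(2−9)(2−5)(2−6) = 1·(−7)·(−3)·(−4) = −84 ≡ 4, so v_5 = 4^{−1} = 3 (mod 11).
  v = [2, 1, 3, 2, 3].
Step 2: syndromes of r = [5, 0, 4, 3, 7] (all sums mod 11).
  S_0 = Σ v_i r_i = 2·5 + 1·0 + 3·4 + 2·3 + 3·7 = 49 ≡ 5.
  S_1 = Σ v_i α_i r_i = 2·1·5 + 1·9·0 + 3·5·4 + 2·6·3 + 3·2·7 = 148 ≡ 5.
  α_i^2 mod 11 = [1, 4, 3, 3, 4].
  S_2 = Σ v_i α_i^2 r_i = 2·1·5 + 1·4·0 + 3·3·4 + 2·3·3 + 3·4·7 = 148 ≡ 5.
  S = (5, 5, 5) ≠ 0, so r is not a codeword (an error is present).
Step 3: locate the error. For a single error e at position i, S_ℓ = v_i·e·α_i^ℓ, so α_err = S_1/S_0.
  S_0^{−1} = 5^{−1} = 9 (mod 11), so α_err = 5·9 = 45 ≡ 1 = α_1. Error position i = 1.
  Consistency check: S_2/S_1 = 5·9 = 45 ≡ 1 = α_err ✓ (single-error assumption holds).
Step 4: error magnitude e = S_0/v_1 = S_0·∏_{j≠1}(α_1 − α_j) = 5·6 = 30 ≡ 8 (mod 11).
Step 5: correct position 1: c_1 = r_1 − e = 5 − 8 ≡ 8 (mod 11). Hence c = [8, 0, 4, 3, 7].
  Check: interpolating c through the α_i gives m(x) = 9 + 10·x (degree < 2) with m(α_i) = c_i for every i, so c is indeed a codeword.


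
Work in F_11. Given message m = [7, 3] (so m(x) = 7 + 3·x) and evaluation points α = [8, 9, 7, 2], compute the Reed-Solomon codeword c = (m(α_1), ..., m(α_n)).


c = [9, 1, 6, 2]

Message polynomial: m(x) = 7 + 3·x (mod 11).
For each evaluation point α_i, compute m(α_i) mod 11:
  α_1 = 8: Horner steps 3 → 9, so m(8) = 9.
  α_2 = 9: Horner steps 3 → 1, so m(9) = 1.
  α_3 = 7: Horner steps 3 → 6, so m(7) = 6.
  α_4 = 2: Horner steps 3 → 2, so m(2) = 2.
Codeword c = [9, 1, 6, 2] ∈ F_11^4.


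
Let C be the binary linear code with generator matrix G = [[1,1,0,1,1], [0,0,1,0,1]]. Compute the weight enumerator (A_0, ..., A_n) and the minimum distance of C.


Weight distribution: A_0 = 1, A_2 = 1, A_4 = 2. Minimum distance d = 2.

Enumerate all 2^2 = 4 messages m ∈ F_2^2.
For each, compute codeword c = mG in F_2^5, then tally its weight.
  m = 00 → c = 00000, weight = 0.
  m = 10 → c = 11011, weight = 4.
  m = 01 → c = 00101, weight = 2.
  m = 11 → c = 11110, weight = 4.
Tally weights:
  weight 0: 1 codewords.
  weight 2: 1 codewords.
  weight 4: 2 codewords.
Minimum distance d = smallest w > 0 with A_w > 0 = 2.
Sanity: Σ A_w = 4 = 2^2 = 4 ✓.


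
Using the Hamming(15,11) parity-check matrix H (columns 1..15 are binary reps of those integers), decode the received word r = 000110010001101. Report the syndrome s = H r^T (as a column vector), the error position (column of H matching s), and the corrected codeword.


s = (0, 1, 1, 1)^T, error position = 7, corrected codeword c = 000110110001101

Compute s = H r^T mod 2 one row at a time:
  s_1 = 1 + 0 + 0 + 0 + 1 + 1 + 0 + 1 = 4 ≡ 0 (mod 2).
  s_2 = 1 + 1 + 0 + 0 + 1 + 1 + 0 + 1 = 5 ≡ 1 (mod 2).
  s_3 = 0 + 0 + 0 + 0 + 0 + 0 + 0 + 1 = 1 ≡ 1 (mod 2).
  s_4 = 0 + 0 + 1 + 0 + 0 + 0 + 1 + 1 = 3 ≡ 1 (mod 2).
s = (0, 1, 1, 1)^T — this equals column 7 of H (binary 0111), so error is at position 7.
Correct: flip bit 7 of r = 000110010001101 to get c = 000110110001101.


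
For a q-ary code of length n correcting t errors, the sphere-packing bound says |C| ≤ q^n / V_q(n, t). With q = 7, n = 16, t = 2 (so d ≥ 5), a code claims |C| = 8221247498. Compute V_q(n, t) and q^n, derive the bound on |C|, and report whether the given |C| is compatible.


V_q(n, t) = 4417, q^n = 33232930569601, Hamming bound = 7523869270, |C| = 8221247498 > bound (violated).

Step 1: Compute V_q(n, t) = Σ_{j=0}^2 C(n, j) (q−1)^j.
  j = 0: C(16,0)·(6)^0 = 1·1 = 1.
  j = 1: C(16,1)·(6)^1 = 16·6 = 96.
  j = 2: C(16,2)·(6)^2 = 120·36 = 4320.
  V_q(n, t) = 1 + 96 + 4320 = 4417.
Step 2: q^n = 7^16 = 33232930569601.
Step 3: Hamming bound ⌊q^n / V_q(n,t)⌋ = ⌊33232930569601/4417⌋ = 7523869270.
Step 4: Compare |C| = 8221247498 to 7523869270: violated.
The claimed |C| lies above the Hamming bound, so no 7-ary code of length 16 with d ≥ 5 can have 8221247498 codewords.


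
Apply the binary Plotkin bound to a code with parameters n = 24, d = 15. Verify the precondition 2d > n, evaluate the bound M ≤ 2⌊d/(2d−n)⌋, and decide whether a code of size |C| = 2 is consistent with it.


Plotkin bound M ≤ 4; given |C| = 2 ≤ bound (satisfied).

Check applicability: 2d = 30, n = 24.
2d − n = 6 > 0, so Plotkin applies.
Compute d/(2d−n) = 15/6 ≈ 2.5000.
⌊d/(2d−n)⌋ = 2.
Plotkin bound: M ≤ 2·2 = 4.
Given |C| = 2, check: satisfied.
This |C| is below the Plotkin bound.
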